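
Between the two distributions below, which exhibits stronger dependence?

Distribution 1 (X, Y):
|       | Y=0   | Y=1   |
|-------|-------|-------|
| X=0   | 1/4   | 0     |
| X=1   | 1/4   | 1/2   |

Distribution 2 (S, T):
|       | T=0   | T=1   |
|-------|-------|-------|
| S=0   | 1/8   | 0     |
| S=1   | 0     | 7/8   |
Distribution 1 (X, Y):
Marginal P(X) (row sums):
  P(X=0) = 1/4 + 0 = 1/4
  P(X=1) = 1/4 + 1/2 = 3/4
Marginal P(Y) (column sums):
  P(Y=0) = 1/4 + 1/4 = 1/2
  P(Y=1) = 0 + 1/2 = 1/2

H(X) = -[(1/4)·log₂(1/4) + (3/4)·log₂(3/4)]
  = 0.5000 + 0.3113
  = 0.8113 bits
H(Y) = -[(1/2)·log₂(1/2) + (1/2)·log₂(1/2)]
  = 0.5000 + 0.5000
  = 1.0000 bits
H(X,Y) = -[(1/4)·log₂(1/4) + (1/4)·log₂(1/4) + (1/2)·log₂(1/2)]
  = 0.5000 + 0.5000 + 0.5000
  = 1.5000 bits

I(X;Y) = H(X) + H(Y) - H(X,Y)
  = 0.8113 + 1.0000 - 1.5000
  = 0.3113 bits

Distribution 2 (S, T):
Marginal P(S) (row sums):
  P(S=0) = 1/8 + 0 = 1/8
  P(S=1) = 0 + 7/8 = 7/8
Marginal P(T) (column sums):
  P(T=0) = 1/8 + 0 = 1/8
  P(T=1) = 0 + 7/8 = 7/8

H(S) = -[(1/8)·log₂(1/8) + (7/8)·log₂(7/8)]
  = 0.3750 + 0.1686
  = 0.5436 bits
H(T) = -[(1/8)·log₂(1/8) + (7/8)·log₂(7/8)]
  = 0.3750 + 0.1686
  = 0.5436 bits
H(S,T) = -[(1/8)·log₂(1/8) + (7/8)·log₂(7/8)]
  = 0.3750 + 0.1686
  = 0.5436 bits

I(S;T) = H(S) + H(T) - H(S,T)
  = 0.5436 + 0.5436 - 0.5436
  = 0.5436 bits

I(S;T) = 0.5436 bits > I(X;Y) = 0.3113 bits, so (S, T) has the higher mutual information (stronger dependence).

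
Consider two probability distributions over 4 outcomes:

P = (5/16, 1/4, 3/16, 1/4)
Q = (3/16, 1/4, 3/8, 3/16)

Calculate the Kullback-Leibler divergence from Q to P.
D(P||Q) = Σ P(i) log₂(P(i)/Q(i))
  i=0: (5/16) × log₂((5/16)/(3/16)) = (5/16) × log₂(5/3) = 0.2303
  i=1: (1/4) × log₂((1/4)/(1/4)) = (1/4) × log₂(1) = 0.0000
  i=2: (3/16) × log₂((3/16)/(3/8)) = (3/16) × log₂(1/2) = -0.1875
  i=3: (1/4) × log₂((1/4)/(3/16)) = (1/4) × log₂(4/3) = 0.1038
D(P||Q) = 0.2303 + 0.0000 - 0.1875 + 0.1038
  = 0.1466 bits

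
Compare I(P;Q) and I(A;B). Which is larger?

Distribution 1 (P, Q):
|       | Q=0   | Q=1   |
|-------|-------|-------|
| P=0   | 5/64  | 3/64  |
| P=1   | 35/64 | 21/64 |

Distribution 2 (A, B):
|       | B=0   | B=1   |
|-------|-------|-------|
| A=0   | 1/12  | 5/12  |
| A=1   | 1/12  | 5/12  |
Distribution 1 (P, Q):
Marginal P(P) (row sums):
  P(P=0) = 5/64 + 3/64 = 1/8
  P(P=1) = 35/64 + 21/64 = 7/8
Marginal P(Q) (column sums):
  P(Q=0) = 5/64 + 35/64 = 5/8
  P(Q=1) = 3/64 + 21/64 = 3/8

H(P) = -[(1/8)·log₂(1/8) + (7/8)·log₂(7/8)]
  = 0.3750 + 0.1686
  = 0.5436 bits
H(Q) = -[(5/8)·log₂(5/8) + (3/8)·log₂(3/8)]
  = 0.4238 + 0.5306
  = 0.9544 bits
H(P,Q) = -[(5/64)·log₂(5/64) + (3/64)·log₂(3/64) + (35/64)·log₂(35/64) + (21/64)·log₂(21/64)]
  = 0.2873 + 0.2070 + 0.4762 + 0.5275
  = 1.4980 bits

I(P;Q) = H(P) + H(Q) - H(P,Q)
  = 0.5436 + 0.9544 - 1.4980
  = 0.0000 bits

Distribution 2 (A, B):
Marginal P(A) (row sums):
  P(A=0) = 1/12 + 5/12 = 1/2
  P(A=1) = 1/12 + 5/12 = 1/2
Marginal P(B) (column sums):
  P(B=0) = 1/12 + 1/12 = 1/6
  P(B=1) = 5/12 + 5/12 = 5/6

H(A) = -[(1/2)·log₂(1/2) + (1/2)·log₂(1/2)]
  = 0.5000 + 0.5000
  = 1.0000 bits
H(B) = -[(1/6)·log₂(1/6) + (5/6)·log₂(5/6)]
  = 0.4308 + 0.2192
  = 0.6500 bits
H(A,B) = -[(1/12)·log₂(1/12) + (5/12)·log₂(5/12) + (1/12)·log₂(1/12) + (5/12)·log₂(5/12)]
  = 0.2987 + 0.5263 + 0.2987 + 0.5263
  = 1.6500 bits

I(A;B) = H(A) + H(B) - H(A,B)
  = 1.0000 + 0.6500 - 1.6500
  = 0.0000 bits

Both joint tables factor as the product of their marginals, so I(P;Q) = I(A;B) = 0 bits: neither is larger (both pairs are independent).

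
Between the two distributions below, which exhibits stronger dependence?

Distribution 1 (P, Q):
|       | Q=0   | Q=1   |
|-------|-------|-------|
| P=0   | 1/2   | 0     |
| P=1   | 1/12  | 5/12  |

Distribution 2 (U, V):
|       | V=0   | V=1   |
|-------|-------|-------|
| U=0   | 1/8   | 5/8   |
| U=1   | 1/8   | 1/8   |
Distribution 1 (P, Q):
Marginal P(P) (row sums):
  P(P=0) = 1/2 + 0 = 1/2
  P(P=1) = 1/12 + 5/12 = 1/2
Marginal P(Q) (column sums):
  P(Q=0) = 1/2 + 1/12 = 7/12
  P(Q=1) = 0 + 5/12 = 5/12

H(P) = -[(1/2)·log₂(1/2) + (1/2)·log₂(1/2)]
  = 0.5000 + 0.5000
  = 1.0000 bits
H(Q) = -[(7/12)·log₂(7/12) + (5/12)·log₂(5/12)]
  = 0.4536 + 0.5263
  = 0.9799 bits
H(P,Q) = -[(1/2)·log₂(1/2) + (1/12)·log₂(1/12) + (5/12)·log₂(5/12)]
  = 0.5000 + 0.2987 + 0.5263
  = 1.3250 bits

I(P;Q) = H(P) + H(Q) - H(P,Q)
  = 1.0000 + 0.9799 - 1.3250
  = 0.6549 bits

Distribution 2 (U, V):
Marginal P(U) (row sums):
  P(U=0) = 1/8 + 5/8 = 3/4
  P(U=1) = 1/8 + 1/8 = 1/4
Marginal P(V) (column sums):
  P(V=0) = 1/8 + 1/8 = 1/4
  P(V=1) = 5/8 + 1/8 = 3/4

H(U) = -[(3/4)·log₂(3/4) + (1/4)·log₂(1/4)]
  = 0.3113 + 0.5000
  = 0.8113 bits
H(V) = -[(1/4)·log₂(1/4) + (3/4)·log₂(3/4)]
  = 0.5000 + 0.3113
  = 0.8113 bits
H(U,V) = -[(1/8)·log₂(1/8) + (5/8)·log₂(5/8) + (1/8)·log₂(1/8) + (1/8)·log₂(1/8)]
  = 0.3750 + 0.4238 + 0.3750 + 0.3750
  = 1.5488 bits

I(U;V) = H(U) + H(V) - H(U,V)
  = 0.8113 + 0.8113 - 1.5488
  = 0.0738 bits

I(P;Q) = 0.6549 bits > I(U;V) = 0.0738 bits, so (P, Q) has the higher mutual information (stronger dependence).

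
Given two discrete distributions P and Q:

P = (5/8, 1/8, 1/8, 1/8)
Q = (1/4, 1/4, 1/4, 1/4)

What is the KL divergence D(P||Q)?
D(P||Q) = Σ P(i) log₂(P(i)/Q(i))
  i=0: (5/8) × log₂((5/8)/(1/4)) = (5/8) × log₂(5/2) = 0.8262
  i=1: (1/8) × log₂((1/8)/(1/4)) = (1/8) × log₂(1/2) = -0.1250
  i=2: (1/8) × log₂((1/8)/(1/4)) = (1/8) × log₂(1/2) = -0.1250
  i=3: (1/8) × log₂((1/8)/(1/4)) = (1/8) × log₂(1/2) = -0.1250
D(P||Q) = 0.8262 - 0.1250 - 0.1250 - 0.1250
  = 0.4512 bits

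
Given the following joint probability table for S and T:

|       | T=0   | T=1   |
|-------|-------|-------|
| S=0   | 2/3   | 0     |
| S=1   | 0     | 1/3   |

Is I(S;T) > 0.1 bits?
Marginal P(S) (row sums):
  P(S=0) = 2/3 + 0 = 2/3
  P(S=1) = 0 + 1/3 = 1/3
Marginal P(T) (column sums):
  P(T=0) = 2/3 + 0 = 2/3
  P(T=1) = 0 + 1/3 = 1/3

H(S) = -[(2/3)·log₂(2/3) + (1/3)·log₂(1/3)]
  = 0.3900 + 0.5283
  = 0.9183 bits
H(T) = -[(2/3)·log₂(2/3) + (1/3)·log₂(1/3)]
  = 0.3900 + 0.5283
  = 0.9183 bits
H(S,T) = -[(2/3)·log₂(2/3) + (1/3)·log₂(1/3)]
  = 0.3900 + 0.5283
  = 0.9183 bits

I(S;T) = H(S) + H(T) - H(S,T)
  = 0.9183 + 0.9183 - 0.9183
  = 0.9183 bits

Yes. I(S;T) = 0.9183 bits, which is > 0.1 bits.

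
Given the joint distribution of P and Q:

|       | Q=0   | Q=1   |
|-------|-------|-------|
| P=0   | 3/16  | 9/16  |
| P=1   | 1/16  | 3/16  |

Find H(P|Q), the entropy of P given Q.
Marginal P(Q) (column sums):
  P(Q=0) = 3/16 + 1/16 = 1/4
  P(Q=1) = 9/16 + 3/16 = 3/4

H(P|Q) = -Σ P(P,Q)·log₂ P(P|Q), where P(P|Q) = P(P,Q) / P(Q)
  (P=0,Q=0): P(P|Q) = (3/16)/(1/4) = 3/4;  -(3/16)·log₂(3/4) = 0.0778
  (P=0,Q=1): P(P|Q) = (9/16)/(3/4) = 3/4;  -(9/16)·log₂(3/4) = 0.2335
  (P=1,Q=0): P(P|Q) = (1/16)/(1/4) = 1/4;  -(1/16)·log₂(1/4) = 0.1250
  (P=1,Q=1): P(P|Q) = (3/16)/(3/4) = 1/4;  -(3/16)·log₂(1/4) = 0.3750
H(P|Q) = 0.0778 + 0.2335 + 0.1250 + 0.3750
  = 0.8113 bits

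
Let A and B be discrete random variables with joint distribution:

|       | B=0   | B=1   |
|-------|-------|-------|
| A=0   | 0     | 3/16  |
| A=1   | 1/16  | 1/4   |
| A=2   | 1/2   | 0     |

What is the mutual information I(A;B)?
Marginal P(A) (row sums):
  P(A=0) = 0 + 3/16 = 3/16
  P(A=1) = 1/16 + 1/4 = 5/16
  P(A=2) = 1/2 + 0 = 1/2
Marginal P(B) (column sums):
  P(B=0) = 0 + 1/16 + 1/2 = 9/16
  P(B=1) = 3/16 + 1/4 + 0 = 7/16

H(A) = -[(3/16)·log₂(3/16) + (5/16)·log₂(5/16) + (1/2)·log₂(1/2)]
  = 0.4528 + 0.5244 + 0.5000
  = 1.4772 bits
H(B) = -[(9/16)·log₂(9/16) + (7/16)·log₂(7/16)]
  = 0.4669 + 0.5218
  = 0.9887 bits
H(A,B) = -[(3/16)·log₂(3/16) + (1/16)·log₂(1/16) + (1/4)·log₂(1/4) + (1/2)·log₂(1/2)]
  = 0.4528 + 0.2500 + 0.5000 + 0.5000
  = 1.7028 bits

I(A;B) = H(A) + H(B) - H(A,B)
  = 1.4772 + 0.9887 - 1.7028
  = 0.7631 bits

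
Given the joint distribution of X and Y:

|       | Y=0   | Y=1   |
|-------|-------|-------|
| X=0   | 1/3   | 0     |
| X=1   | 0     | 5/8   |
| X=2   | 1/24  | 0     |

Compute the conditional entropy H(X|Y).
Marginal P(Y) (column sums):
  P(Y=0) = 1/3 + 0 + 1/24 = 3/8
  P(Y=1) = 0 + 5/8 + 0 = 5/8

H(X|Y) = -Σ P(X,Y)·log₂ P(X|Y), where P(X|Y) = P(X,Y) / P(Y)
  (cells with P(X,Y) = 0 contribute 0)
  (X=0,Y=0): P(X|Y) = (1/3)/(3/8) = 8/9;  -(1/3)·log₂(8/9) = 0.0566
  (X=1,Y=1): P(X|Y) = (5/8)/(5/8) = 1;  -(5/8)·log₂(1) = 0.0000
  (X=2,Y=0): P(X|Y) = (1/24)/(3/8) = 1/9;  -(1/24)·log₂(1/9) = 0.1321
H(X|Y) = 0.0566 + 0.0000 + 0.1321
  = 0.1887 bits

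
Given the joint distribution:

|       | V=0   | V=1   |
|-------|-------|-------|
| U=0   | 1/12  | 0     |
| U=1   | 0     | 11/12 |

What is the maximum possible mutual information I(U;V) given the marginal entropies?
The upper bound on mutual information is I(U;V) ≤ min(H(U), H(V)).

Marginal P(U) (row sums):
  P(U=0) = 1/12 + 0 = 1/12
  P(U=1) = 0 + 11/12 = 11/12
Marginal P(V) (column sums):
  P(V=0) = 1/12 + 0 = 1/12
  P(V=1) = 0 + 11/12 = 11/12

H(U) = -[(1/12)·log₂(1/12) + (11/12)·log₂(11/12)]
  = 0.2987 + 0.1151
  = 0.4138 bits
H(V) = -[(1/12)·log₂(1/12) + (11/12)·log₂(11/12)]
  = 0.2987 + 0.1151
  = 0.4138 bits

Maximum possible I(U;V) = min(0.4138, 0.4138) = 0.4138 bits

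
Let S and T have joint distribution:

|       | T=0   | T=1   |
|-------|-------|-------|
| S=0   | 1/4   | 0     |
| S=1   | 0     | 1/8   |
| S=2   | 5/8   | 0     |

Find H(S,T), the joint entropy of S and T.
H(S,T) = -Σ P(S,T) log₂ P(S,T), summed over the non-zero cells:
H(S,T) = -[(1/4)·log₂(1/4) + (1/8)·log₂(1/8) + (5/8)·log₂(5/8)]
  = 0.5000 + 0.3750 + 0.4238
  = 1.2988 bits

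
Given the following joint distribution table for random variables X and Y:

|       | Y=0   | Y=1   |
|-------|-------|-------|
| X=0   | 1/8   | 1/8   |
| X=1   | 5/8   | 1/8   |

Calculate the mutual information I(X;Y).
Marginal P(X) (row sums):
  P(X=0) = 1/8 + 1/8 = 1/4
  P(X=1) = 5/8 + 1/8 = 3/4
Marginal P(Y) (column sums):
  P(Y=0) = 1/8 + 5/8 = 3/4
  P(Y=1) = 1/8 + 1/8 = 1/4

H(X) = -[(1/4)·log₂(1/4) + (3/4)·log₂(3/4)]
  = 0.5000 + 0.3113
  = 0.8113 bits
H(Y) = -[(3/4)·log₂(3/4) + (1/4)·log₂(1/4)]
  = 0.3113 + 0.5000
  = 0.8113 bits
H(X,Y) = -[(1/8)·log₂(1/8) + (1/8)·log₂(1/8) + (5/8)·log₂(5/8) + (1/8)·log₂(1/8)]
  = 0.3750 + 0.3750 + 0.4238 + 0.3750
  = 1.5488 bits

I(X;Y) = H(X) + H(Y) - H(X,Y)
  = 0.8113 + 0.8113 - 1.5488
  = 0.0738 bits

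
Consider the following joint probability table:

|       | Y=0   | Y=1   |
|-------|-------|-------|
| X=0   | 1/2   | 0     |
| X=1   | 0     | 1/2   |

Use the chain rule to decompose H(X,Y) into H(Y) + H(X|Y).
By the chain rule: H(X,Y) = H(Y) + H(X|Y)

Marginal P(Y) (column sums):
  P(Y=0) = 1/2 + 0 = 1/2
  P(Y=1) = 0 + 1/2 = 1/2
H(Y) = -[(1/2)·log₂(1/2) + (1/2)·log₂(1/2)]
  = 0.5000 + 0.5000
  = 1.0000 bits
H(X|Y) = -Σ P(X,Y)·log₂ P(X|Y), where P(X|Y) = P(X,Y) / P(Y)
  (cells with P(X,Y) = 0 contribute 0)
  (X=0,Y=0): P(X|Y) = (1/2)/(1/2) = 1;  -(1/2)·log₂(1) = 0.0000
  (X=1,Y=1): P(X|Y) = (1/2)/(1/2) = 1;  -(1/2)·log₂(1) = 0.0000
H(X|Y) = 0.0000 + 0.0000
  = 0.0000 bits

H(X,Y) = H(Y) + H(X|Y) = 1.0000 + 0.0000 = 1.0000 bits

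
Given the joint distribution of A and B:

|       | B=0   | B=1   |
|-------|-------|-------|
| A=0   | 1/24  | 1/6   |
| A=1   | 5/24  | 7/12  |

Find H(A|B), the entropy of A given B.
Marginal P(B) (column sums):
  P(B=0) = 1/24 + 5/24 = 1/4
  P(B=1) = 1/6 + 7/12 = 3/4

H(A|B) = -Σ P(A,B)·log₂ P(A|B), where P(A|B) = P(A,B) / P(B)
  (A=0,B=0): P(A|B) = (1/24)/(1/4) = 1/6;  -(1/24)·log₂(1/6) = 0.1077
  (A=0,B=1): P(A|B) = (1/6)/(3/4) = 2/9;  -(1/6)·log₂(2/9) = 0.3617
  (A=1,B=0): P(A|B) = (5/24)/(1/4) = 5/6;  -(5/24)·log₂(5/6) = 0.0548
  (A=1,B=1): P(A|B) = (7/12)/(3/4) = 7/9;  -(7/12)·log₂(7/9) = 0.2115
H(A|B) = 0.1077 + 0.3617 + 0.0548 + 0.2115
  = 0.7357 bits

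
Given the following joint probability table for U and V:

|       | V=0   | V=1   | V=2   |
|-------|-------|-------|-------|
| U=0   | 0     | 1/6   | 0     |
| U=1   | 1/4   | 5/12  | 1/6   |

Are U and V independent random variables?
Marginal P(U) (row sums):
  P(U=0) = 0 + 1/6 + 0 = 1/6
  P(U=1) = 1/4 + 5/12 + 1/6 = 5/6
Marginal P(V) (column sums):
  P(V=0) = 0 + 1/4 = 1/4
  P(V=1) = 1/6 + 5/12 = 7/12
  P(V=2) = 0 + 1/6 = 1/6

U and V are independent iff P(U=i,V=j) = P(U=i)·P(V=j) for every cell.
  P(U=0)·P(V=0) = 1/6 × 1/4 = 1/24, but P(U=0,V=0) = 0 ✗

No, U and V are not independent. Quantitatively, I(U;V) > 0:

H(U) = -[(1/6)·log₂(1/6) + (5/6)·log₂(5/6)]
  = 0.4308 + 0.2192
  = 0.6500 bits
H(V) = -[(1/4)·log₂(1/4) + (7/12)·log₂(7/12) + (1/6)·log₂(1/6)]
  = 0.5000 + 0.4536 + 0.4308
  = 1.3844 bits
H(U,V) = -[(1/6)·log₂(1/6) + (1/4)·log₂(1/4) + (5/12)·log₂(5/12) + (1/6)·log₂(1/6)]
  = 0.4308 + 0.5000 + 0.5263 + 0.4308
  = 1.8879 bits
I(U;V) = H(U) + H(V) - H(U,V) = 0.6500 + 1.3844 - 1.8879 = 0.1465 bits > 0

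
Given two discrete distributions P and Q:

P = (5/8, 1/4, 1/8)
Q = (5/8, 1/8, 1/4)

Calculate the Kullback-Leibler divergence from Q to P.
D(P||Q) = Σ P(i) log₂(P(i)/Q(i))
  i=0: (5/8) × log₂((5/8)/(5/8)) = (5/8) × log₂(1) = 0.0000
  i=1: (1/4) × log₂((1/4)/(1/8)) = (1/4) × log₂(2) = 0.2500
  i=2: (1/8) × log₂((1/8)/(1/4)) = (1/8) × log₂(1/2) = -0.1250
D(P||Q) = 0.0000 + 0.2500 - 0.1250
  = 0.1250 bits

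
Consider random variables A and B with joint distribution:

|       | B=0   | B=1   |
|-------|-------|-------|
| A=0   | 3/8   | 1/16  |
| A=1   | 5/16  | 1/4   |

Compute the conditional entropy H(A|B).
Marginal P(B) (column sums):
  P(B=0) = 3/8 + 5/16 = 11/16
  P(B=1) = 1/16 + 1/4 = 5/16

H(A|B) = -Σ P(A,B)·log₂ P(A|B), where P(A|B) = P(A,B) / P(B)
  (A=0,B=0): P(A|B) = (3/8)/(11/16) = 6/11;  -(3/8)·log₂(6/11) = 0.3279
  (A=0,B=1): P(A|B) = (1/16)/(5/16) = 1/5;  -(1/16)·log₂(1/5) = 0.1451
  (A=1,B=0): P(A|B) = (5/16)/(11/16) = 5/11;  -(5/16)·log₂(5/11) = 0.3555
  (A=1,B=1): P(A|B) = (1/4)/(5/16) = 4/5;  -(1/4)·log₂(4/5) = 0.0805
H(A|B) = 0.3279 + 0.1451 + 0.3555 + 0.0805
  = 0.9090 bits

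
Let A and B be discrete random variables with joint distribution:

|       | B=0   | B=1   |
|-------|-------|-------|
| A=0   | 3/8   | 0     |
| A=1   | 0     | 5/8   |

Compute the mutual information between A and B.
Marginal P(A) (row sums):
  P(A=0) = 3/8 + 0 = 3/8
  P(A=1) = 0 + 5/8 = 5/8
Marginal P(B) (column sums):
  P(B=0) = 3/8 + 0 = 3/8
  P(B=1) = 0 + 5/8 = 5/8

H(A) = -[(3/8)·log₂(3/8) + (5/8)·log₂(5/8)]
  = 0.5306 + 0.4238
  = 0.9544 bits
H(B) = -[(3/8)·log₂(3/8) + (5/8)·log₂(5/8)]
  = 0.5306 + 0.4238
  = 0.9544 bits
H(A,B) = -[(3/8)·log₂(3/8) + (5/8)·log₂(5/8)]
  = 0.5306 + 0.4238
  = 0.9544 bits

I(A;B) = H(A) + H(B) - H(A,B)
  = 0.9544 + 0.9544 - 0.9544
  = 0.9544 bits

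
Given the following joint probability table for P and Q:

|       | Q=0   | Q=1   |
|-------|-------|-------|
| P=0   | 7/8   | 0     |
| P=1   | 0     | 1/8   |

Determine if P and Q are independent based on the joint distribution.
Marginal P(P) (row sums):
  P(P=0) = 7/8 + 0 = 7/8
  P(P=1) = 0 + 1/8 = 1/8
Marginal P(Q) (column sums):
  P(Q=0) = 7/8 + 0 = 7/8
  P(Q=1) = 0 + 1/8 = 1/8

P and Q are independent iff P(P=i,Q=j) = P(P=i)·P(Q=j) for every cell.
  P(P=0)·P(Q=0) = 7/8 × 7/8 = 49/64, but P(P=0,Q=0) = 7/8 ✗

No, P and Q are not independent. Quantitatively, I(P;Q) > 0:

H(P) = -[(7/8)·log₂(7/8) + (1/8)·log₂(1/8)]
  = 0.1686 + 0.3750
  = 0.5436 bits
H(Q) = -[(7/8)·log₂(7/8) + (1/8)·log₂(1/8)]
  = 0.1686 + 0.3750
  = 0.5436 bits
H(P,Q) = -[(7/8)·log₂(7/8) + (1/8)·log₂(1/8)]
  = 0.1686 + 0.3750
  = 0.5436 bits
I(P;Q) = H(P) + H(Q) - H(P,Q) = 0.5436 + 0.5436 - 0.5436 = 0.5436 bits > 0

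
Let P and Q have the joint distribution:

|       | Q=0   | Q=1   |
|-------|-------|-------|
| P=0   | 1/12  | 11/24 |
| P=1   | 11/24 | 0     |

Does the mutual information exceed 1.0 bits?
Marginal P(P) (row sums):
  P(P=0) = 1/12 + 11/24 = 13/24
  P(P=1) = 11/24 + 0 = 11/24
Marginal P(Q) (column sums):
  P(Q=0) = 1/12 + 11/24 = 13/24
  P(Q=1) = 11/24 + 0 = 11/24

H(P) = -[(13/24)·log₂(13/24) + (11/24)·log₂(11/24)]
  = 0.4791 + 0.5159
  = 0.9950 bits
H(Q) = -[(13/24)·log₂(13/24) + (11/24)·log₂(11/24)]
  = 0.4791 + 0.5159
  = 0.9950 bits
H(P,Q) = -[(1/12)·log₂(1/12) + (11/24)·log₂(11/24) + (11/24)·log₂(11/24)]
  = 0.2987 + 0.5159 + 0.5159
  = 1.3305 bits

I(P;Q) = H(P) + H(Q) - H(P,Q)
  = 0.9950 + 0.9950 - 1.3305
  = 0.6595 bits

No. I(P;Q) = 0.6595 bits, which is ≤ 1.0 bits.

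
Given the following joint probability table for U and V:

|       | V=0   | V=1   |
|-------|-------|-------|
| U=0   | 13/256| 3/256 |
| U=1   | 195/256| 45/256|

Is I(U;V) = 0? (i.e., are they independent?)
Marginal P(U) (row sums):
  P(U=0) = 13/256 + 3/256 = 1/16
  P(U=1) = 195/256 + 45/256 = 15/16
Marginal P(V) (column sums):
  P(V=0) = 13/256 + 195/256 = 13/16
  P(V=1) = 3/256 + 45/256 = 3/16

U and V are independent iff P(U=i,V=j) = P(U=i)·P(V=j) for every cell.
  P(U=0)·P(V=0) = 1/16 × 13/16 = 13/256 = P(U=0,V=0) ✓
  P(U=0)·P(V=1) = 1/16 × 3/16 = 3/256 = P(U=0,V=1) ✓
  P(U=1)·P(V=0) = 15/16 × 13/16 = 195/256 = P(U=1,V=0) ✓
  P(U=1)·P(V=1) = 15/16 × 3/16 = 45/256 = P(U=1,V=1) ✓

Yes, U and V are independent: every cell factors, so I(U;V) = 0 bits.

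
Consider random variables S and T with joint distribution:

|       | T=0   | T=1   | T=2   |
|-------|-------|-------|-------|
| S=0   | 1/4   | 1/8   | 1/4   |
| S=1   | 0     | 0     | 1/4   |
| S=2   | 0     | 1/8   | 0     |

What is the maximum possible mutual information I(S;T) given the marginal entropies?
The upper bound on mutual information is I(S;T) ≤ min(H(S), H(T)).

Marginal P(S) (row sums):
  P(S=0) = 1/4 + 1/8 + 1/4 = 5/8
  P(S=1) = 0 + 0 + 1/4 = 1/4
  P(S=2) = 0 + 1/8 + 0 = 1/8
Marginal P(T) (column sums):
  P(T=0) = 1/4 + 0 + 0 = 1/4
  P(T=1) = 1/8 + 0 + 1/8 = 1/4
  P(T=2) = 1/4 + 1/4 + 0 = 1/2

H(S) = -[(5/8)·log₂(5/8) + (1/4)·log₂(1/4) + (1/8)·log₂(1/8)]
  = 0.4238 + 0.5000 + 0.3750
  = 1.2988 bits
H(T) = -[(1/4)·log₂(1/4) + (1/4)·log₂(1/4) + (1/2)·log₂(1/2)]
  = 0.5000 + 0.5000 + 0.5000
  = 1.5000 bits

Maximum possible I(S;T) = min(1.2988, 1.5000) = 1.2988 bits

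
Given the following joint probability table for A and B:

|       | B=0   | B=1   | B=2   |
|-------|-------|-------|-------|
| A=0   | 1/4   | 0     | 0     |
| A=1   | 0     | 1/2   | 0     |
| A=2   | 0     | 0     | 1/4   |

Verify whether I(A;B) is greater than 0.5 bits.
Marginal P(A) (row sums):
  P(A=0) = 1/4 + 0 + 0 = 1/4
  P(A=1) = 0 + 1/2 + 0 = 1/2
  P(A=2) = 0 + 0 + 1/4 = 1/4
Marginal P(B) (column sums):
  P(B=0) = 1/4 + 0 + 0 = 1/4
  P(B=1) = 0 + 1/2 + 0 = 1/2
  P(B=2) = 0 + 0 + 1/4 = 1/4

H(A) = -[(1/4)·log₂(1/4) + (1/2)·log₂(1/2) + (1/4)·log₂(1/4)]
  = 0.5000 + 0.5000 + 0.5000
  = 1.5000 bits
H(B) = -[(1/4)·log₂(1/4) + (1/2)·log₂(1/2) + (1/4)·log₂(1/4)]
  = 0.5000 + 0.5000 + 0.5000
  = 1.5000 bits
H(A,B) = -[(1/4)·log₂(1/4) + (1/2)·log₂(1/2) + (1/4)·log₂(1/4)]
  = 0.5000 + 0.5000 + 0.5000
  = 1.5000 bits

I(A;B) = H(A) + H(B) - H(A,B)
  = 1.5000 + 1.5000 - 1.5000
  = 1.5000 bits

Yes. I(A;B) = 1.5000 bits, which is > 0.5 bits.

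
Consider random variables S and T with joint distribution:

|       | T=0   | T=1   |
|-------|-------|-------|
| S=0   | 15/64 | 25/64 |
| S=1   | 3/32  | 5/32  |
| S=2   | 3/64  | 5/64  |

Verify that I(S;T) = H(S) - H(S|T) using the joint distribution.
Left side, from I(S;T) = H(S) + H(T) - H(S,T):
Marginal P(S) (row sums):
  P(S=0) = 15/64 + 25/64 = 5/8
  P(S=1) = 3/32 + 5/32 = 1/4
  P(S=2) = 3/64 + 5/64 = 1/8
Marginal P(T) (column sums):
  P(T=0) = 15/64 + 3/32 + 3/64 = 3/8
  P(T=1) = 25/64 + 5/32 + 5/64 = 5/8

H(S) = -[(5/8)·log₂(5/8) + (1/4)·log₂(1/4) + (1/8)·log₂(1/8)]
  = 0.4238 + 0.5000 + 0.3750
  = 1.2988 bits
H(T) = -[(3/8)·log₂(3/8) + (5/8)·log₂(5/8)]
  = 0.5306 + 0.4238
  = 0.9544 bits
H(S,T) = -[(15/64)·log₂(15/64) + (25/64)·log₂(25/64) + (3/32)·log₂(3/32) + (5/32)·log₂(5/32) + (3/64)·log₂(3/64) + (5/64)·log₂(5/64)]
  = 0.4906 + 0.5297 + 0.3202 + 0.4184 + 0.2070 + 0.2873
  = 2.2532 bits

I(S;T) = H(S) + H(T) - H(S,T)
  = 1.2988 + 0.9544 - 2.2532
  = 0.0000 bits

Right side, with H(S|T) computed directly from the conditional probabilities:
H(S|T) = -Σ P(S,T)·log₂ P(S|T), where P(S|T) = P(S,T) / P(T)
  (S=0,T=0): P(S|T) = (15/64)/(3/8) = 5/8;  -(15/64)·log₂(5/8) = 0.1589
  (S=0,T=1): P(S|T) = (25/64)/(5/8) = 5/8;  -(25/64)·log₂(5/8) = 0.2649
  (S=1,T=0): P(S|T) = (3/32)/(3/8) = 1/4;  -(3/32)·log₂(1/4) = 0.1875
  (S=1,T=1): P(S|T) = (5/32)/(5/8) = 1/4;  -(5/32)·log₂(1/4) = 0.3125
  (S=2,T=0): P(S|T) = (3/64)/(3/8) = 1/8;  -(3/64)·log₂(1/8) = 0.1406
  (S=2,T=1): P(S|T) = (5/64)/(5/8) = 1/8;  -(5/64)·log₂(1/8) = 0.2344
H(S|T) = 0.1589 + 0.2649 + 0.1875 + 0.3125 + 0.1406 + 0.2344
  = 1.2988 bits
H(S) - H(S|T) = 1.2988 - 1.2988 = 0.0000 bits

Both sides equal 0.0000 bits, so I(S;T) = H(S) - H(S|T) ✓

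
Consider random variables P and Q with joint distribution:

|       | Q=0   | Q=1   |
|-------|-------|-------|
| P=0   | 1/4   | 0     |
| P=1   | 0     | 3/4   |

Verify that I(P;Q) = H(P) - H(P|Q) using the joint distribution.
Left side, from I(P;Q) = H(P) + H(Q) - H(P,Q):
Marginal P(P) (row sums):
  P(P=0) = 1/4 + 0 = 1/4
  P(P=1) = 0 + 3/4 = 3/4
Marginal P(Q) (column sums):
  P(Q=0) = 1/4 + 0 = 1/4
  P(Q=1) = 0 + 3/4 = 3/4

H(P) = -[(1/4)·log₂(1/4) + (3/4)·log₂(3/4)]
  = 0.5000 + 0.3113
  = 0.8113 bits
H(Q) = -[(1/4)·log₂(1/4) + (3/4)·log₂(3/4)]
  = 0.5000 + 0.3113
  = 0.8113 bits
H(P,Q) = -[(1/4)·log₂(1/4) + (3/4)·log₂(3/4)]
  = 0.5000 + 0.3113
  = 0.8113 bits

I(P;Q) = H(P) + H(Q) - H(P,Q)
  = 0.8113 + 0.8113 - 0.8113
  = 0.8113 bits

Right side, with H(P|Q) computed directly from the conditional probabilities:
H(P|Q) = -Σ P(P,Q)·log₂ P(P|Q), where P(P|Q) = P(P,Q) / P(Q)
  (cells with P(P,Q) = 0 contribute 0)
  (P=0,Q=0): P(P|Q) = (1/4)/(1/4) = 1;  -(1/4)·log₂(1) = 0.0000
  (P=1,Q=1): P(P|Q) = (3/4)/(3/4) = 1;  -(3/4)·log₂(1) = 0.0000
H(P|Q) = 0.0000 + 0.0000
  = 0.0000 bits
H(P) - H(P|Q) = 0.8113 - 0.0000 = 0.8113 bits

Both sides equal 0.8113 bits, so I(P;Q) = H(P) - H(P|Q) ✓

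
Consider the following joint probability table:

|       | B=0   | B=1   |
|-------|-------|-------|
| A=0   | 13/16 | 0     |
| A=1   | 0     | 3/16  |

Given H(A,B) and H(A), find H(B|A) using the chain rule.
From the chain rule: H(A,B) = H(A) + H(B|A)
Therefore: H(B|A) = H(A,B) - H(A)

H(A,B) = -[(13/16)·log₂(13/16) + (3/16)·log₂(3/16)]
  = 0.2434 + 0.4528
  = 0.6962 bits
Marginal P(A) (row sums):
  P(A=0) = 13/16 + 0 = 13/16
  P(A=1) = 0 + 3/16 = 3/16
H(A) = -[(13/16)·log₂(13/16) + (3/16)·log₂(3/16)]
  = 0.2434 + 0.4528
  = 0.6962 bits

H(B|A) = 0.6962 - 0.6962 = 0.0000 bits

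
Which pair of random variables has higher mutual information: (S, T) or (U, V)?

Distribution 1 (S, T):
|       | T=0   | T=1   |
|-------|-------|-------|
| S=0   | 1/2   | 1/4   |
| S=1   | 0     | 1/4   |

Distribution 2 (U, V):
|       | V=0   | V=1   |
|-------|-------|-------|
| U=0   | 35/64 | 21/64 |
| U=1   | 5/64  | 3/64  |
Distribution 1 (S, T):
Marginal P(S) (row sums):
  P(S=0) = 1/2 + 1/4 = 3/4
  P(S=1) = 0 + 1/4 = 1/4
Marginal P(T) (column sums):
  P(T=0) = 1/2 + 0 = 1/2
  P(T=1) = 1/4 + 1/4 = 1/2

H(S) = -[(3/4)·log₂(3/4) + (1/4)·log₂(1/4)]
  = 0.3113 + 0.5000
  = 0.8113 bits
H(T) = -[(1/2)·log₂(1/2) + (1/2)·log₂(1/2)]
  = 0.5000 + 0.5000
  = 1.0000 bits
H(S,T) = -[(1/2)·log₂(1/2) + (1/4)·log₂(1/4) + (1/4)·log₂(1/4)]
  = 0.5000 + 0.5000 + 0.5000
  = 1.5000 bits

I(S;T) = H(S) + H(T) - H(S,T)
  = 0.8113 + 1.0000 - 1.5000
  = 0.3113 bits

Distribution 2 (U, V):
Marginal P(U) (row sums):
  P(U=0) = 35/64 + 21/64 = 7/8
  P(U=1) = 5/64 + 3/64 = 1/8
Marginal P(V) (column sums):
  P(V=0) = 35/64 + 5/64 = 5/8
  P(V=1) = 21/64 + 3/64 = 3/8

H(U) = -[(7/8)·log₂(7/8) + (1/8)·log₂(1/8)]
  = 0.1686 + 0.3750
  = 0.5436 bits
H(V) = -[(5/8)·log₂(5/8) + (3/8)·log₂(3/8)]
  = 0.4238 + 0.5306
  = 0.9544 bits
H(U,V) = -[(35/64)·log₂(35/64) + (21/64)·log₂(21/64) + (5/64)·log₂(5/64) + (3/64)·log₂(3/64)]
  = 0.4762 + 0.5275 + 0.2873 + 0.2070
  = 1.4980 bits

I(U;V) = H(U) + H(V) - H(U,V)
  = 0.5436 + 0.9544 - 1.4980
  = 0.0000 bits

I(S;T) = 0.3113 bits > I(U;V) = 0.0000 bits, so (S, T) has the higher mutual information (stronger dependence).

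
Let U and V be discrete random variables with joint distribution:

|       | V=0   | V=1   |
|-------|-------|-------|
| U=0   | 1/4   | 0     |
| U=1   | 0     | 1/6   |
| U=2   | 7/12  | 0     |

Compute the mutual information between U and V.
Marginal P(U) (row sums):
  P(U=0) = 1/4 + 0 = 1/4
  P(U=1) = 0 + 1/6 = 1/6
  P(U=2) = 7/12 + 0 = 7/12
Marginal P(V) (column sums):
  P(V=0) = 1/4 + 0 + 7/12 = 5/6
  P(V=1) = 0 + 1/6 + 0 = 1/6

H(U) = -[(1/4)·log₂(1/4) + (1/6)·log₂(1/6) + (7/12)·log₂(7/12)]
  = 0.5000 + 0.4308 + 0.4536
  = 1.3844 bits
H(V) = -[(5/6)·log₂(5/6) + (1/6)·log₂(1/6)]
  = 0.2192 + 0.4308
  = 0.6500 bits
H(U,V) = -[(1/4)·log₂(1/4) + (1/6)·log₂(1/6) + (7/12)·log₂(7/12)]
  = 0.5000 + 0.4308 + 0.4536
  = 1.3844 bits

I(U;V) = H(U) + H(V) - H(U,V)
  = 1.3844 + 0.6500 - 1.3844
  = 0.6500 bits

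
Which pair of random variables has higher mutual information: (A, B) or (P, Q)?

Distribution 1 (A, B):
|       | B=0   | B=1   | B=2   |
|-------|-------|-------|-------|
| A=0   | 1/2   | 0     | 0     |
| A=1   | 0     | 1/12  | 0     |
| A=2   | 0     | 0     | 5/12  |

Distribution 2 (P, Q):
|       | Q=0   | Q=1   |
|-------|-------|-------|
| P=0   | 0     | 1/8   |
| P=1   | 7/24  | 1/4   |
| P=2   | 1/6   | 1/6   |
Distribution 1 (A, B):
Marginal P(A) (row sums):
  P(A=0) = 1/2 + 0 + 0 = 1/2
  P(A=1) = 0 + 1/12 + 0 = 1/12
  P(A=2) = 0 + 0 + 5/12 = 5/12
Marginal P(B) (column sums):
  P(B=0) = 1/2 + 0 + 0 = 1/2
  P(B=1) = 0 + 1/12 + 0 = 1/12
  P(B=2) = 0 + 0 + 5/12 = 5/12

H(A) = -[(1/2)·log₂(1/2) + (1/12)·log₂(1/12) + (5/12)·log₂(5/12)]
  = 0.5000 + 0.2987 + 0.5263
  = 1.3250 bits
H(B) = -[(1/2)·log₂(1/2) + (1/12)·log₂(1/12) + (5/12)·log₂(5/12)]
  = 0.5000 + 0.2987 + 0.5263
  = 1.3250 bits
H(A,B) = -[(1/2)·log₂(1/2) + (1/12)·log₂(1/12) + (5/12)·log₂(5/12)]
  = 0.5000 + 0.2987 + 0.5263
  = 1.3250 bits

I(A;B) = H(A) + H(B) - H(A,B)
  = 1.3250 + 1.3250 - 1.3250
  = 1.3250 bits

Distribution 2 (P, Q):
Marginal P(P) (row sums):
  P(P=0) = 0 + 1/8 = 1/8
  P(P=1) = 7/24 + 1/4 = 13/24
  P(P=2) = 1/6 + 1/6 = 1/3
Marginal P(Q) (column sums):
  P(Q=0) = 0 + 7/24 + 1/6 = 11/24
  P(Q=1) = 1/8 + 1/4 + 1/6 = 13/24

H(P) = -[(1/8)·log₂(1/8) + (13/24)·log₂(13/24) + (1/3)·log₂(1/3)]
  = 0.3750 + 0.4791 + 0.5283
  = 1.3824 bits
H(Q) = -[(11/24)·log₂(11/24) + (13/24)·log₂(13/24)]
  = 0.5159 + 0.4791
  = 0.9950 bits
H(P,Q) = -[(1/8)·log₂(1/8) + (7/24)·log₂(7/24) + (1/4)·log₂(1/4) + (1/6)·log₂(1/6) + (1/6)·log₂(1/6)]
  = 0.3750 + 0.5185 + 0.5000 + 0.4308 + 0.4308
  = 2.2551 bits

I(P;Q) = H(P) + H(Q) - H(P,Q)
  = 1.3824 + 0.9950 - 2.2551
  = 0.1223 bits

I(A;B) = 1.3250 bits > I(P;Q) = 0.1223 bits, so (A, B) has the higher mutual information (stronger dependence).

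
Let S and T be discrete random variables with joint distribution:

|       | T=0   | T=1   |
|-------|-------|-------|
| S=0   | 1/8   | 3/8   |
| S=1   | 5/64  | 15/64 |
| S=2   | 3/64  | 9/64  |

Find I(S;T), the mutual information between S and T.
Marginal P(S) (row sums):
  P(S=0) = 1/8 + 3/8 = 1/2
  P(S=1) = 5/64 + 15/64 = 5/16
  P(S=2) = 3/64 + 9/64 = 3/16
Marginal P(T) (column sums):
  P(T=0) = 1/8 + 5/64 + 3/64 = 1/4
  P(T=1) = 3/8 + 15/64 + 9/64 = 3/4

H(S) = -[(1/2)·log₂(1/2) + (5/16)·log₂(5/16) + (3/16)·log₂(3/16)]
  = 0.5000 + 0.5244 + 0.4528
  = 1.4772 bits
H(T) = -[(1/4)·log₂(1/4) + (3/4)·log₂(3/4)]
  = 0.5000 + 0.3113
  = 0.8113 bits
H(S,T) = -[(1/8)·log₂(1/8) + (3/8)·log₂(3/8) + (5/64)·log₂(5/64) + (15/64)·log₂(15/64) + (3/64)·log₂(3/64) + (9/64)·log₂(9/64)]
  = 0.3750 + 0.5306 + 0.2873 + 0.4906 + 0.2070 + 0.3980
  = 2.2885 bits

I(S;T) = H(S) + H(T) - H(S,T)
  = 1.4772 + 0.8113 - 2.2885
  = 0.0000 bits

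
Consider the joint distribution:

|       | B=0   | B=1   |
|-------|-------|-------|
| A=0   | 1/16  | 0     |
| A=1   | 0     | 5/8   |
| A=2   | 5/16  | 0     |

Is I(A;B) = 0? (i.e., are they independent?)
Marginal P(A) (row sums):
  P(A=0) = 1/16 + 0 = 1/16
  P(A=1) = 0 + 5/8 = 5/8
  P(A=2) = 5/16 + 0 = 5/16
Marginal P(B) (column sums):
  P(B=0) = 1/16 + 0 + 5/16 = 3/8
  P(B=1) = 0 + 5/8 + 0 = 5/8

A and B are independent iff P(A=i,B=j) = P(A=i)·P(B=j) for every cell.
  P(A=0)·P(B=0) = 1/16 × 3/8 = 3/128, but P(A=0,B=0) = 1/16 ✗

No, A and B are not independent. Quantitatively, I(A;B) > 0:

H(A) = -[(1/16)·log₂(1/16) + (5/8)·log₂(5/8) + (5/16)·log₂(5/16)]
  = 0.2500 + 0.4238 + 0.5244
  = 1.1982 bits
H(B) = -[(3/8)·log₂(3/8) + (5/8)·log₂(5/8)]
  = 0.5306 + 0.4238
  = 0.9544 bits
H(A,B) = -[(1/16)·log₂(1/16) + (5/8)·log₂(5/8) + (5/16)·log₂(5/16)]
  = 0.2500 + 0.4238 + 0.5244
  = 1.1982 bits
I(A;B) = H(A) + H(B) - H(A,B) = 1.1982 + 0.9544 - 1.1982 = 0.9544 bits > 0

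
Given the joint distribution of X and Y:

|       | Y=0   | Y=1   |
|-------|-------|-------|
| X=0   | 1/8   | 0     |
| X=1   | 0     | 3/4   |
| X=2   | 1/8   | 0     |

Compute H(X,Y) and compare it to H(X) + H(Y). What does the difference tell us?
Marginal P(X) (row sums):
  P(X=0) = 1/8 + 0 = 1/8
  P(X=1) = 0 + 3/4 = 3/4
  P(X=2) = 1/8 + 0 = 1/8
Marginal P(Y) (column sums):
  P(Y=0) = 1/8 + 0 + 1/8 = 1/4
  P(Y=1) = 0 + 3/4 + 0 = 3/4

H(X,Y) = -[(1/8)·log₂(1/8) + (3/4)·log₂(3/4) + (1/8)·log₂(1/8)]
  = 0.3750 + 0.3113 + 0.3750
  = 1.0613 bits
H(X) = -[(1/8)·log₂(1/8) + (3/4)·log₂(3/4) + (1/8)·log₂(1/8)]
  = 0.3750 + 0.3113 + 0.3750
  = 1.0613 bits
H(Y) = -[(1/4)·log₂(1/4) + (3/4)·log₂(3/4)]
  = 0.5000 + 0.3113
  = 0.8113 bits

H(X) + H(Y) = 1.0613 + 0.8113 = 1.8726 bits
Difference: H(X) + H(Y) - H(X,Y) = 1.8726 - 1.0613 = 0.8113 bits = I(X;Y)

The difference is the mutual information; it is positive here, so X and Y are dependent (knowing one reduces uncertainty about the other by 0.8113 bits).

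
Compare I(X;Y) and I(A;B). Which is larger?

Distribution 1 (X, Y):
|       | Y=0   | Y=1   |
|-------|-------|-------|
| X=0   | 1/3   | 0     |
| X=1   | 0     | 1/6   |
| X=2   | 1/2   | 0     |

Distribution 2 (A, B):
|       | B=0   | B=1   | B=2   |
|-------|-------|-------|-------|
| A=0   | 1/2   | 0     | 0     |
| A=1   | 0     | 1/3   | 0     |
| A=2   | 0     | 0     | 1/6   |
Distribution 1 (X, Y):
Marginal P(X) (row sums):
  P(X=0) = 1/3 + 0 = 1/3
  P(X=1) = 0 + 1/6 = 1/6
  P(X=2) = 1/2 + 0 = 1/2
Marginal P(Y) (column sums):
  P(Y=0) = 1/3 + 0 + 1/2 = 5/6
  P(Y=1) = 0 + 1/6 + 0 = 1/6

H(X) = -[(1/3)·log₂(1/3) + (1/6)·log₂(1/6) + (1/2)·log₂(1/2)]
  = 0.5283 + 0.4308 + 0.5000
  = 1.4591 bits
H(Y) = -[(5/6)·log₂(5/6) + (1/6)·log₂(1/6)]
  = 0.2192 + 0.4308
  = 0.6500 bits
H(X,Y) = -[(1/3)·log₂(1/3) + (1/6)·log₂(1/6) + (1/2)·log₂(1/2)]
  = 0.5283 + 0.4308 + 0.5000
  = 1.4591 bits

I(X;Y) = H(X) + H(Y) - H(X,Y)
  = 1.4591 + 0.6500 - 1.4591
  = 0.6500 bits

Distribution 2 (A, B):
Marginal P(A) (row sums):
  P(A=0) = 1/2 + 0 + 0 = 1/2
  P(A=1) = 0 + 1/3 + 0 = 1/3
  P(A=2) = 0 + 0 + 1/6 = 1/6
Marginal P(B) (column sums):
  P(B=0) = 1/2 + 0 + 0 = 1/2
  P(B=1) = 0 + 1/3 + 0 = 1/3
  P(B=2) = 0 + 0 + 1/6 = 1/6

H(A) = -[(1/2)·log₂(1/2) + (1/3)·log₂(1/3) + (1/6)·log₂(1/6)]
  = 0.5000 + 0.5283 + 0.4308
  = 1.4591 bits
H(B) = -[(1/2)·log₂(1/2) + (1/3)·log₂(1/3) + (1/6)·log₂(1/6)]
  = 0.5000 + 0.5283 + 0.4308
  = 1.4591 bits
H(A,B) = -[(1/2)·log₂(1/2) + (1/3)·log₂(1/3) + (1/6)·log₂(1/6)]
  = 0.5000 + 0.5283 + 0.4308
  = 1.4591 bits

I(A;B) = H(A) + H(B) - H(A,B)
  = 1.4591 + 1.4591 - 1.4591
  = 1.4591 bits

I(A;B) = 1.4591 bits > I(X;Y) = 0.6500 bits, so (A, B) has the higher mutual information (stronger dependence).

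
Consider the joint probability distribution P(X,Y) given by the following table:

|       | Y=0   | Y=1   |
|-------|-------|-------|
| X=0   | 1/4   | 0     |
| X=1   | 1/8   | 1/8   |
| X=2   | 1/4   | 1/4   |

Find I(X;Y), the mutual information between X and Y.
Marginal P(X) (row sums):
  P(X=0) = 1/4 + 0 = 1/4
  P(X=1) = 1/8 + 1/8 = 1/4
  P(X=2) = 1/4 + 1/4 = 1/2
Marginal P(Y) (column sums):
  P(Y=0) = 1/4 + 1/8 + 1/4 = 5/8
  P(Y=1) = 0 + 1/8 + 1/4 = 3/8

H(X) = -[(1/4)·log₂(1/4) + (1/4)·log₂(1/4) + (1/2)·log₂(1/2)]
  = 0.5000 + 0.5000 + 0.5000
  = 1.5000 bits
H(Y) = -[(5/8)·log₂(5/8) + (3/8)·log₂(3/8)]
  = 0.4238 + 0.5306
  = 0.9544 bits
H(X,Y) = -[(1/4)·log₂(1/4) + (1/8)·log₂(1/8) + (1/8)·log₂(1/8) + (1/4)·log₂(1/4) + (1/4)·log₂(1/4)]
  = 0.5000 + 0.3750 + 0.3750 + 0.5000 + 0.5000
  = 2.2500 bits

I(X;Y) = H(X) + H(Y) - H(X,Y)
  = 1.5000 + 0.9544 - 2.2500
  = 0.2044 bits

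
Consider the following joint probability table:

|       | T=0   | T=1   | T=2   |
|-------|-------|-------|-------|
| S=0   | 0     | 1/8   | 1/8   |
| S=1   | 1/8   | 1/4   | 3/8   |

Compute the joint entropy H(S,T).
H(S,T) = -Σ P(S,T) log₂ P(S,T), summed over the non-zero cells:
H(S,T) = -[(1/8)·log₂(1/8) + (1/8)·log₂(1/8) + (1/8)·log₂(1/8) + (1/4)·log₂(1/4) + (3/8)·log₂(3/8)]
  = 0.3750 + 0.3750 + 0.3750 + 0.5000 + 0.5306
  = 2.1556 bits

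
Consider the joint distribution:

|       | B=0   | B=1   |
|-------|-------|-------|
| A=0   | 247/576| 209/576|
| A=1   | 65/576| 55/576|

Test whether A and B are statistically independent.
Marginal P(A) (row sums):
  P(A=0) = 247/576 + 209/576 = 19/24
  P(A=1) = 65/576 + 55/576 = 5/24
Marginal P(B) (column sums):
  P(B=0) = 247/576 + 65/576 = 13/24
  P(B=1) = 209/576 + 55/576 = 11/24

A and B are independent iff P(A=i,B=j) = P(A=i)·P(B=j) for every cell.
  P(A=0)·P(B=0) = 19/24 × 13/24 = 247/576 = P(A=0,B=0) ✓
  P(A=0)·P(B=1) = 19/24 × 11/24 = 209/576 = P(A=0,B=1) ✓
  P(A=1)·P(B=0) = 5/24 × 13/24 = 65/576 = P(A=1,B=0) ✓
  P(A=1)·P(B=1) = 5/24 × 11/24 = 55/576 = P(A=1,B=1) ✓

Yes, A and B are independent: every cell factors, so I(A;B) = 0 bits.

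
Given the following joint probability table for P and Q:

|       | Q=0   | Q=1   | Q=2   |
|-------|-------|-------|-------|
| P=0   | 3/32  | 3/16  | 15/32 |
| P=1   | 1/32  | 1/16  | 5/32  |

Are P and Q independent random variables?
Marginal P(P) (row sums):
  P(P=0) = 3/32 + 3/16 + 15/32 = 3/4
  P(P=1) = 1/32 + 1/16 + 5/32 = 1/4
Marginal P(Q) (column sums):
  P(Q=0) = 3/32 + 1/32 = 1/8
  P(Q=1) = 3/16 + 1/16 = 1/4
  P(Q=2) = 15/32 + 5/32 = 5/8

P and Q are independent iff P(P=i,Q=j) = P(P=i)·P(Q=j) for every cell.
  P(P=0)·P(Q=0) = 3/4 × 1/8 = 3/32 = P(P=0,Q=0) ✓
  P(P=0)·P(Q=1) = 3/4 × 1/4 = 3/16 = P(P=0,Q=1) ✓
  P(P=0)·P(Q=2) = 3/4 × 5/8 = 15/32 = P(P=0,Q=2) ✓
  P(P=1)·P(Q=0) = 1/4 × 1/8 = 1/32 = P(P=1,Q=0) ✓
  P(P=1)·P(Q=1) = 1/4 × 1/4 = 1/16 = P(P=1,Q=1) ✓
  P(P=1)·P(Q=2) = 1/4 × 5/8 = 5/32 = P(P=1,Q=2) ✓

Yes, P and Q are independent: every cell factors, so I(P;Q) = 0 bits.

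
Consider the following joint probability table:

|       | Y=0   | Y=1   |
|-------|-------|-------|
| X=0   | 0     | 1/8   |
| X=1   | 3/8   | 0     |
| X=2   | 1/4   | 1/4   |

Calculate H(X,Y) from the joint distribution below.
H(X,Y) = -Σ P(X,Y) log₂ P(X,Y), summed over the non-zero cells:
H(X,Y) = -[(1/8)·log₂(1/8) + (3/8)·log₂(3/8) + (1/4)·log₂(1/4) + (1/4)·log₂(1/4)]
  = 0.3750 + 0.5306 + 0.5000 + 0.5000
  = 1.9056 bits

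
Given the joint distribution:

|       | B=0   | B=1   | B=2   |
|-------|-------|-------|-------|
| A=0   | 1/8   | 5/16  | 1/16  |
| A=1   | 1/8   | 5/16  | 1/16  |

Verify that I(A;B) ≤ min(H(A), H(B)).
Marginal P(A) (row sums):
  P(A=0) = 1/8 + 5/16 + 1/16 = 1/2
  P(A=1) = 1/8 + 5/16 + 1/16 = 1/2
Marginal P(B) (column sums):
  P(B=0) = 1/8 + 1/8 = 1/4
  P(B=1) = 5/16 + 5/16 = 5/8
  P(B=2) = 1/16 + 1/16 = 1/8

H(A) = -[(1/2)·log₂(1/2) + (1/2)·log₂(1/2)]
  = 0.5000 + 0.5000
  = 1.0000 bits
H(B) = -[(1/4)·log₂(1/4) + (5/8)·log₂(5/8) + (1/8)·log₂(1/8)]
  = 0.5000 + 0.4238 + 0.3750
  = 1.2988 bits
H(A,B) = -[(1/8)·log₂(1/8) + (5/16)·log₂(5/16) + (1/16)·log₂(1/16) + (1/8)·log₂(1/8) + (5/16)·log₂(5/16) + (1/16)·log₂(1/16)]
  = 0.3750 + 0.5244 + 0.2500 + 0.3750 + 0.5244 + 0.2500
  = 2.2988 bits

I(A;B) = H(A) + H(B) - H(A,B)
  = 1.0000 + 1.2988 - 2.2988
  = 0.0000 bits

min(H(A), H(B)) = min(1.0000, 1.2988) = 1.0000 bits
Since 0.0000 ≤ 1.0000, the bound is satisfied ✓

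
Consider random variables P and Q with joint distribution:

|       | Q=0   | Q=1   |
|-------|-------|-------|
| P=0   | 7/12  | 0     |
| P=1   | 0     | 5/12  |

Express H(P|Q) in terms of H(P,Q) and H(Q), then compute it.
H(P|Q) = H(P,Q) - H(Q)

Marginal P(Q) (column sums):
  P(Q=0) = 7/12 + 0 = 7/12
  P(Q=1) = 0 + 5/12 = 5/12

H(P,Q) = -[(7/12)·log₂(7/12) + (5/12)·log₂(5/12)]
  = 0.4536 + 0.5263
  = 0.9799 bits
H(Q) = -[(7/12)·log₂(7/12) + (5/12)·log₂(5/12)]
  = 0.4536 + 0.5263
  = 0.9799 bits

H(P|Q) = 0.9799 - 0.9799 = 0.0000 bits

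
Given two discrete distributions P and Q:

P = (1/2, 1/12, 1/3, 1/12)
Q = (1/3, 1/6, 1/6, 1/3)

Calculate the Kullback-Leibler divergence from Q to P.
D(P||Q) = Σ P(i) log₂(P(i)/Q(i))
  i=0: (1/2) × log₂((1/2)/(1/3)) = (1/2) × log₂(3/2) = 0.2925
  i=1: (1/12) × log₂((1/12)/(1/6)) = (1/12) × log₂(1/2) = -0.0833
  i=2: (1/3) × log₂((1/3)/(1/6)) = (1/3) × log₂(2) = 0.3333
  i=3: (1/12) × log₂((1/12)/(1/3)) = (1/12) × log₂(1/4) = -0.1667
D(P||Q) = 0.2925 - 0.0833 + 0.3333 - 0.1667
  = 0.3758 bits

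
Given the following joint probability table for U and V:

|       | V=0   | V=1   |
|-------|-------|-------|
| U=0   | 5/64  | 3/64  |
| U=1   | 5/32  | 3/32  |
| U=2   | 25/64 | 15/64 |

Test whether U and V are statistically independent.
Marginal P(U) (row sums):
  P(U=0) = 5/64 + 3/64 = 1/8
  P(U=1) = 5/32 + 3/32 = 1/4
  P(U=2) = 25/64 + 15/64 = 5/8
Marginal P(V) (column sums):
  P(V=0) = 5/64 + 5/32 + 25/64 = 5/8
  P(V=1) = 3/64 + 3/32 + 15/64 = 3/8

U and V are independent iff P(U=i,V=j) = P(U=i)·P(V=j) for every cell.
  P(U=0)·P(V=0) = 1/8 × 5/8 = 5/64 = P(U=0,V=0) ✓
  P(U=0)·P(V=1) = 1/8 × 3/8 = 3/64 = P(U=0,V=1) ✓
  P(U=1)·P(V=0) = 1/4 × 5/8 = 5/32 = P(U=1,V=0) ✓
  P(U=1)·P(V=1) = 1/4 × 3/8 = 3/32 = P(U=1,V=1) ✓
  P(U=2)·P(V=0) = 5/8 × 5/8 = 25/64 = P(U=2,V=0) ✓
  P(U=2)·P(V=1) = 5/8 × 3/8 = 15/64 = P(U=2,V=1) ✓

Yes, U and V are independent: every cell factors, so I(U;V) = 0 bits.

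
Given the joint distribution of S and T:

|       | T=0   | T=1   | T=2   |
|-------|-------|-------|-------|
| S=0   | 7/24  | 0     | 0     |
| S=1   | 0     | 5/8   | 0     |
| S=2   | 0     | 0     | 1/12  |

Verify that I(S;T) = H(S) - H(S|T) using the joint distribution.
Left side, from I(S;T) = H(S) + H(T) - H(S,T):
Marginal P(S) (row sums):
  P(S=0) = 7/24 + 0 + 0 = 7/24
  P(S=1) = 0 + 5/8 + 0 = 5/8
  P(S=2) = 0 + 0 + 1/12 = 1/12
Marginal P(T) (column sums):
  P(T=0) = 7/24 + 0 + 0 = 7/24
  P(T=1) = 0 + 5/8 + 0 = 5/8
  P(T=2) = 0 + 0 + 1/12 = 1/12

H(S) = -[(7/24)·log₂(7/24) + (5/8)·log₂(5/8) + (1/12)·log₂(1/12)]
  = 0.5185 + 0.4238 + 0.2987
  = 1.2410 bits
H(T) = -[(7/24)·log₂(7/24) + (5/8)·log₂(5/8) + (1/12)·log₂(1/12)]
  = 0.5185 + 0.4238 + 0.2987
  = 1.2410 bits
H(S,T) = -[(7/24)·log₂(7/24) + (5/8)·log₂(5/8) + (1/12)·log₂(1/12)]
  = 0.5185 + 0.4238 + 0.2987
  = 1.2410 bits

I(S;T) = H(S) + H(T) - H(S,T)
  = 1.2410 + 1.2410 - 1.2410
  = 1.2410 bits

Right side, with H(S|T) computed directly from the conditional probabilities:
H(S|T) = -Σ P(S,T)·log₂ P(S|T), where P(S|T) = P(S,T) / P(T)
  (cells with P(S,T) = 0 contribute 0)
  (S=0,T=0): P(S|T) = (7/24)/(7/24) = 1;  -(7/24)·log₂(1) = 0.0000
  (S=1,T=1): P(S|T) = (5/8)/(5/8) = 1;  -(5/8)·log₂(1) = 0.0000
  (S=2,T=2): P(S|T) = (1/12)/(1/12) = 1;  -(1/12)·log₂(1) = 0.0000
H(S|T) = 0.0000 + 0.0000 + 0.0000
  = 0.0000 bits
H(S) - H(S|T) = 1.2410 - 0.0000 = 1.2410 bits

Both sides equal 1.2410 bits, so I(S;T) = H(S) - H(S|T) ✓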